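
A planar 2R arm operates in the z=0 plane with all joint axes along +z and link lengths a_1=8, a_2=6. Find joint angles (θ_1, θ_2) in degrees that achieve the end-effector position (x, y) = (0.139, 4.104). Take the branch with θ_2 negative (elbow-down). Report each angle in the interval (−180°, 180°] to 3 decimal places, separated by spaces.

134.996 -149.999

cos θ_2 = (16.8621−8²−6²)/(2·8·6) = -0.8660; θ_2 = -149.9993° (elbow-down)
β = atan2(4.1040,0.1390) = 88.0602°; ψ = atan2(-3.0001,2.8039) = -46.9359°
θ_1 = β − ψ = 134.9961°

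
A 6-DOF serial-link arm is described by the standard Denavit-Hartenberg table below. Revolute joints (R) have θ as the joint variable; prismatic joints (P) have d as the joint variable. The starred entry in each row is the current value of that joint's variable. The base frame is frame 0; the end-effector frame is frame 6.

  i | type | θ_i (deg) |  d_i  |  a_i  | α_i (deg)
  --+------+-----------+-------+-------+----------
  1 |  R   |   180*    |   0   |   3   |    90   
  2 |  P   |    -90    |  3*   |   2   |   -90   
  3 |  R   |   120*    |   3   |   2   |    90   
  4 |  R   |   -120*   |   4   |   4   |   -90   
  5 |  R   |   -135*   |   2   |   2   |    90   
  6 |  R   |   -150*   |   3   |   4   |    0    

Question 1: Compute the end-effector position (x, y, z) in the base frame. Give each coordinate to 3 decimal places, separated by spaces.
-3.476 2.108 -2.459

after link 1: o_1 = (-3.0000, 0.0000, 0.0000)
after link 2: o_2 = (-3.0000, 3.0000, -2.0000)
after link 3: o_3 = (-6.0000, 1.2679, -1.0000)
after link 4: o_4 = (-2.5359, 1.0000, -5.4641)
after link 5: o_5 = (-2.7606, -1.8195, -5.4693)
after link 6: o_6 = (-3.4764, 2.1080, -2.4589)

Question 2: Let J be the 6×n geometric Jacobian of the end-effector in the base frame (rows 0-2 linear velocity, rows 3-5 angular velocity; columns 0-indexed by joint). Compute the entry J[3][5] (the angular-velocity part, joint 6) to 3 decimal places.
axis z_5 = (-0.6124,0.0474,0.7891); lever o_n−o_5 = (-0.7158,3.9275,3.0104)
cross product → J_v[:, 5] = (-2.9568,1.2786,-2.3712)
J_ω[:, 5] = z_5
entry J[3][5] = -0.6124

-0.612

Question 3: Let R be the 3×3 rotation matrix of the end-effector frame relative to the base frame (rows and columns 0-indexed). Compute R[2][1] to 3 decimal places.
-0.593

End-effector y-axis (col 1 of R) = (-0.7392,0.3196,-0.5928)
R[2][1] = -0.5928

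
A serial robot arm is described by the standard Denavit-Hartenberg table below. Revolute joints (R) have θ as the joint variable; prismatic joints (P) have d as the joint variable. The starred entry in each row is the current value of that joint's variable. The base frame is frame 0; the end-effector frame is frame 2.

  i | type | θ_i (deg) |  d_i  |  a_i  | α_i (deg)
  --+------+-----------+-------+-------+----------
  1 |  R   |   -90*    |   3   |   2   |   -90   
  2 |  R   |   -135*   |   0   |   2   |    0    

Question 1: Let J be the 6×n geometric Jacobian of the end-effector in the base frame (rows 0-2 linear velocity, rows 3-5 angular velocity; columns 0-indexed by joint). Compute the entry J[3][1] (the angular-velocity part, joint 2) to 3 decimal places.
axis z_1 = (1.0000,0.0000,0.0000); lever o_n−o_1 = (-0.0000,1.4142,1.4142)
cross product → J_v[:, 1] = (0.0000,-1.4142,1.4142)
J_ω[:, 1] = z_1
entry J[3][1] = 1.0000

1.000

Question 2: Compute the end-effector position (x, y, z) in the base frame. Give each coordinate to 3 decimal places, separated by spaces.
-0.000 -0.586 4.414

after link 1: o_1 = (0.0000, -2.0000, 3.0000)
after link 2: o_2 = (-0.0000, -0.5858, 4.4142)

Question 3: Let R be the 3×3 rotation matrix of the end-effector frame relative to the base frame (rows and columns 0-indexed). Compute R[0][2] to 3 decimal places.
End-effector z-axis (col 2 of R) = (1.0000,0.0000,0.0000)
R[0][2] = 1.0000

1.000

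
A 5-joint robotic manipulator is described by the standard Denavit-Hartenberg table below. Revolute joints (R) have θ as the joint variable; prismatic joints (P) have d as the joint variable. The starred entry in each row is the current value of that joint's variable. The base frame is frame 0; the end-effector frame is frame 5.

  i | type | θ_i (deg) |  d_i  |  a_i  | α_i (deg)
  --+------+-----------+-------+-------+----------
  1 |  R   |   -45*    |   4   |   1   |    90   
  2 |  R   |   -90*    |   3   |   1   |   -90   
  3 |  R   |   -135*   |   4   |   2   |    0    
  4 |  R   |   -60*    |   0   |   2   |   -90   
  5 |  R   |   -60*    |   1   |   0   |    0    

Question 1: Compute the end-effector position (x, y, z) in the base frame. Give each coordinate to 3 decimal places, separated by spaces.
after link 1: o_1 = (0.7071, -0.7071, 4.0000)
after link 2: o_2 = (-1.4142, -2.8284, 3.0000)
after link 3: o_3 = (0.4142, -6.6569, 4.4142)
after link 4: o_4 = (0.7802, -6.2908, 6.3461)
after link 5: o_5 = (0.0972, -6.9738, 6.6049)

0.097 -6.974 6.605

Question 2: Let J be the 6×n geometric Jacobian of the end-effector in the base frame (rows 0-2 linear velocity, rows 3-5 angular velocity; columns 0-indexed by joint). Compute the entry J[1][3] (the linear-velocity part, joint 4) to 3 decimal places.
axis z_3 = (0.7071,-0.7071,0.0000); lever o_n−o_3 = (-0.3170,-0.3170,2.1907)
cross product → J_v[:, 3] = (-1.5490,-1.5490,-0.4483)
J_ω[:, 3] = z_3
entry J[1][3] = -1.5490

-1.549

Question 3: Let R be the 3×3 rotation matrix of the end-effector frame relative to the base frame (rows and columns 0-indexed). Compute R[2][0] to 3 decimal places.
End-effector x-axis (col 0 of R) = (0.7039,-0.5209,0.4830)
R[2][0] = 0.4830

0.483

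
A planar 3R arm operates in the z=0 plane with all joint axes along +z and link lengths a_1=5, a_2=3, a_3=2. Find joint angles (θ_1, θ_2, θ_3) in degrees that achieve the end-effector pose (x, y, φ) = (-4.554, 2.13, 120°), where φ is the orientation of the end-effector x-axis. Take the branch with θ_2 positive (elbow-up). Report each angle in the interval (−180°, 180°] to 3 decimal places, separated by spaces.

137.223 134.993 -152.217

wrist centre = target − a_3·(cos φ, sin φ) = (-3.5540, 0.3979)
cos θ_2 = (12.7893−5²−3²)/(2·5·3) = -0.7070; θ_2 = 134.9933° (elbow-up)
β = atan2(0.3979,-3.5540) = 173.6111°; ψ = atan2(2.1216,2.8789) = 36.3876°
θ_1 = β − ψ = 137.2235°
θ_3 = φ − θ_1 − θ_2 = -152.2168° (wrapped to (-180°,180°])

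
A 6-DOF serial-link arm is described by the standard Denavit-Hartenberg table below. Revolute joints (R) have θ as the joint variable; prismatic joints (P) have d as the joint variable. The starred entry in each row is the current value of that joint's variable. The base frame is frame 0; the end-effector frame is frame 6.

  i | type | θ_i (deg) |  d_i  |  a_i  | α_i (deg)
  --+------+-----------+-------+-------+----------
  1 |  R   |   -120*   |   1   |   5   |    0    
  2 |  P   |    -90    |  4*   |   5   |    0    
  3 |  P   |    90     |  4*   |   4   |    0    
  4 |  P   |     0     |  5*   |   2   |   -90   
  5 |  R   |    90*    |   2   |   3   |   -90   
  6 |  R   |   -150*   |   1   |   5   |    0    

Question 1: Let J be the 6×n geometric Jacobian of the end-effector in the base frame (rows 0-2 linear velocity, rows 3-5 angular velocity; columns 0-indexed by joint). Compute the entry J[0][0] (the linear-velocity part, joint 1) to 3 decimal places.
axis z_0 = ẑ; lever o_n−o_0 = (-5.4330,-8.4103,15.3301)
cross product → J_v[:, 0] = (8.4103,-5.4330,0.0000)
J_ω[:, 0] = z_0
entry J[0][0] = 8.4103

8.410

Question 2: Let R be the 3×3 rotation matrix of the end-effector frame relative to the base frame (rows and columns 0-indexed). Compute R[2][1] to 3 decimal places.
End-effector y-axis (col 1 of R) = (0.7500,-0.4330,-0.5000)
R[2][1] = -0.5000

-0.500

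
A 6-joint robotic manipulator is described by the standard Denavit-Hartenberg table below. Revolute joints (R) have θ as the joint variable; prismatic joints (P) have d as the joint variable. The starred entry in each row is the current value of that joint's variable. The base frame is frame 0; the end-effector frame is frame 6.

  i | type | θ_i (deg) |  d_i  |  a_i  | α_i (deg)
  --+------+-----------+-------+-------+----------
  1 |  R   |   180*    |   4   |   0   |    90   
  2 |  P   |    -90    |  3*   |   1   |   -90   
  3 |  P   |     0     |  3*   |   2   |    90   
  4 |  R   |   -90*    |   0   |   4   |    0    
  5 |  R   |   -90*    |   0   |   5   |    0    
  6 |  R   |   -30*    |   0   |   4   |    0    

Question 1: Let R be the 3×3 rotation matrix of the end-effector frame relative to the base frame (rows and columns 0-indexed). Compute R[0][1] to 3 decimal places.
End-effector y-axis (col 1 of R) = (0.8660,-0.0000,0.5000)
R[0][1] = 0.8660

0.866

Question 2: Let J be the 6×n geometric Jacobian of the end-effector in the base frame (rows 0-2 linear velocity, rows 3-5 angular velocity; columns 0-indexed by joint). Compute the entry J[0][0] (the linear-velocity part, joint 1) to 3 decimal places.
axis z_0 = ẑ; lever o_n−o_0 = (-1.0000,3.0000,9.4641)
cross product → J_v[:, 0] = (-3.0000,-1.0000,0.0000)
J_ω[:, 0] = z_0
entry J[0][0] = -3.0000

-3.000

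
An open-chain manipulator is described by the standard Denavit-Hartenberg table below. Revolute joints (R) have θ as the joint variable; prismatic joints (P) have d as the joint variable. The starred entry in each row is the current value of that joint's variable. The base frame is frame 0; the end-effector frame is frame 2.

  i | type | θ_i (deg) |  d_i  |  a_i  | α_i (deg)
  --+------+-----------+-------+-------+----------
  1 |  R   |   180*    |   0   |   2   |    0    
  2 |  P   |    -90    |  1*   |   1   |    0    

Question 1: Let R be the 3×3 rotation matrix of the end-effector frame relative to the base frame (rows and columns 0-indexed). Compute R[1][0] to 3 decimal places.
1.000

End-effector x-axis (col 0 of R) = (0.0000,1.0000,0.0000)
R[1][0] = 1.0000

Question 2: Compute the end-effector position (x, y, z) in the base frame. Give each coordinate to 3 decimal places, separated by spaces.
-2.000 1.000 1.000

after link 1: o_1 = (-2.0000, 0.0000, 0.0000)
after link 2: o_2 = (-2.0000, 1.0000, 1.0000)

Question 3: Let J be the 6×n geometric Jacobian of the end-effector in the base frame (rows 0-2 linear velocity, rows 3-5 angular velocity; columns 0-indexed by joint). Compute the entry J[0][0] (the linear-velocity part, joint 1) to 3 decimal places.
-1.000

axis z_0 = ẑ; lever o_n−o_0 = (-2.0000,1.0000,1.0000)
cross product → J_v[:, 0] = (-1.0000,-2.0000,0.0000)
J_ω[:, 0] = z_0
entry J[0][0] = -1.0000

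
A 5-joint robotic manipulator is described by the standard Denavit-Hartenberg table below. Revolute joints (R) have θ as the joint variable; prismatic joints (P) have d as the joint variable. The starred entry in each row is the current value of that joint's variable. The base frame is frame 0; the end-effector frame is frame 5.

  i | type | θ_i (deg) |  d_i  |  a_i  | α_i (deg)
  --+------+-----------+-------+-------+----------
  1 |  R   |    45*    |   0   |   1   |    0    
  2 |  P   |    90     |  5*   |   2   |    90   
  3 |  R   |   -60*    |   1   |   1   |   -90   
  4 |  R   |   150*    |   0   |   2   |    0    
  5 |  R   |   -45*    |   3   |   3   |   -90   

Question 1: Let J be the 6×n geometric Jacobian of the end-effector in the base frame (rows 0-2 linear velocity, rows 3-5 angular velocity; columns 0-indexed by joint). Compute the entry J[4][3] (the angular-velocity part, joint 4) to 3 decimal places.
axis z_3 = (-0.6124,0.6124,0.5000); lever o_n−o_3 = (-3.7064,-1.8059,3.6724)
cross product → J_v[:, 3] = (3.1519,0.3957,3.3756)
J_ω[:, 3] = z_3
entry J[4][3] = 0.6124

0.612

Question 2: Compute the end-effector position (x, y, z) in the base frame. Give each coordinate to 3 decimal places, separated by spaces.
after link 1: o_1 = (0.7071, 0.7071, 0.0000)
after link 2: o_2 = (-0.7071, 2.1213, 5.0000)
after link 3: o_3 = (-0.3536, 3.1820, 4.1340)
after link 4: o_4 = (-0.4483, 1.8625, 5.6340)
after link 5: o_5 = (-4.0599, 1.3761, 7.8064)

-4.060 1.376 7.806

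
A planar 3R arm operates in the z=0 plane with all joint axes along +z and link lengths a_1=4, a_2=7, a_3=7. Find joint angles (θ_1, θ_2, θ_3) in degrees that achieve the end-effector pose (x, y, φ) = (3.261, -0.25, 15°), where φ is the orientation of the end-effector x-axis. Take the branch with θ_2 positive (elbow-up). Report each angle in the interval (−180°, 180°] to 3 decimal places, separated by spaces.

wrist centre = target − a_3·(cos φ, sin φ) = (-3.5005, -2.0617)
cos θ_2 = (16.5041−4²−7²)/(2·4·7) = -0.8660; θ_2 = 149.9969° (elbow-up)
β = atan2(-2.0617,-3.5005) = -149.5025°; ψ = atan2(3.5003,-2.0620) = 120.5016°
θ_1 = β − ψ = -270.0041°
θ_3 = φ − θ_1 − θ_2 = 135.0073° (wrapped to (-180°,180°])

89.996 149.997 135.007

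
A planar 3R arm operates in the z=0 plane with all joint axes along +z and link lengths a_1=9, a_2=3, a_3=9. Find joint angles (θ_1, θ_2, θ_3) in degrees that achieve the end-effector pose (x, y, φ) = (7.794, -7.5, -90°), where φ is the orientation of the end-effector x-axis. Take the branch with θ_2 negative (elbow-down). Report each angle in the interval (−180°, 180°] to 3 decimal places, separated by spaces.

30.000 -120.004 0.004

wrist centre = target − a_3·(cos φ, sin φ) = (7.7940, 1.5000)
cos θ_2 = (62.9964−9²−3²)/(2·9·3) = -0.5001; θ_2 = -120.0044° (elbow-down)
β = atan2(1.5000,7.7940) = 10.8937°; ψ = atan2(-2.5980,7.4998) = -19.1063°
θ_1 = β − ψ = 30.0000°
θ_3 = φ − θ_1 − θ_2 = 0.0044° (wrapped to (-180°,180°])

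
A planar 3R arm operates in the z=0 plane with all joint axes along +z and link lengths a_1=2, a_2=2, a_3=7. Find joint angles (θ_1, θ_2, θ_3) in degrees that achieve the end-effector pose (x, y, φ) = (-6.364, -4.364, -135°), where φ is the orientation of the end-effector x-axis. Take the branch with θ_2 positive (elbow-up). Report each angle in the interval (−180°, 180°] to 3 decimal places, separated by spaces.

wrist centre = target − a_3·(cos φ, sin φ) = (-1.4143, 0.5857)
cos θ_2 = (2.3432−2²−2²)/(2·2·2) = -0.7071; θ_2 = 134.9993° (elbow-up)
β = atan2(0.5857,-1.4143) = 157.5019°; ψ = atan2(1.4142,0.5858) = 67.4997°
θ_1 = β − ψ = 90.0022°
θ_3 = φ − θ_1 − θ_2 = -0.0016° (wrapped to (-180°,180°])

90.002 134.999 -0.002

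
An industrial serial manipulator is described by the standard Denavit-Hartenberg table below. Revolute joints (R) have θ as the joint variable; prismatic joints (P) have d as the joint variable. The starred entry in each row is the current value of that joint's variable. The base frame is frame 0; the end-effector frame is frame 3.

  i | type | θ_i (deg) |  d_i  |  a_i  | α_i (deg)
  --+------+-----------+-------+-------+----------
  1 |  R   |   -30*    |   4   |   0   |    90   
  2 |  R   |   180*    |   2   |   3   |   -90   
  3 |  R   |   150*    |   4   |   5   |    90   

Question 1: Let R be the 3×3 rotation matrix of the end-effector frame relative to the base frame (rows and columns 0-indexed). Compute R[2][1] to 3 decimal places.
-1.000

End-effector y-axis (col 1 of R) = (-0.0000,-0.0000,-1.0000)
R[2][1] = -1.0000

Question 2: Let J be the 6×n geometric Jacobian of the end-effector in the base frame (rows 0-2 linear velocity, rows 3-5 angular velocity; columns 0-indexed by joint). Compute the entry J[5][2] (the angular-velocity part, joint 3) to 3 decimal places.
-1.000

axis z_2 = (-0.0000,-0.0000,-1.0000); lever o_n−o_2 = (5.0000,-0.0000,-4.0000)
cross product → J_v[:, 2] = (0.0000,-5.0000,0.0000)
J_ω[:, 2] = z_2
entry J[5][2] = -1.0000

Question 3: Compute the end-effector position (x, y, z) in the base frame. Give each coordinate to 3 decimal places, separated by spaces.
after link 1: o_1 = (0.0000, 0.0000, 4.0000)
after link 2: o_2 = (-3.5981, -0.2321, 4.0000)
after link 3: o_3 = (1.4019, -0.2321, 0.0000)

1.402 -0.232 0.000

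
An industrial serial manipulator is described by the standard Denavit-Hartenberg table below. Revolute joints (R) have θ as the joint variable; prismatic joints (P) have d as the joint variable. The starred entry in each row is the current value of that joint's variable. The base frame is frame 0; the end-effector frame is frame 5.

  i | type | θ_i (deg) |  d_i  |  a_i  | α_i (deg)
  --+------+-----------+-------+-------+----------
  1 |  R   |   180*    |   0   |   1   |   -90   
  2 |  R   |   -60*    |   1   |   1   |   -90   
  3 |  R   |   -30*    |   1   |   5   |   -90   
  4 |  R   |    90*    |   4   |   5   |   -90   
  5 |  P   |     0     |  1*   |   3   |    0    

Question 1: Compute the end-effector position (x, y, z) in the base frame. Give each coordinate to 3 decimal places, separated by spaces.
1.830 0.464 9.098

after link 1: o_1 = (-1.0000, 0.0000, 0.0000)
after link 2: o_2 = (-1.5000, -1.0000, 0.8660)
after link 3: o_3 = (-4.5311, -3.5000, 4.1160)
after link 4: o_4 = (-1.2010, -0.0359, 8.3481)
after link 5: o_5 = (1.8301, 0.4641, 9.0981)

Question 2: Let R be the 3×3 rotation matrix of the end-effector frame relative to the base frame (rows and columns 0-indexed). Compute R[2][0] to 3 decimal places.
End-effector x-axis (col 0 of R) = (0.8660,0.0000,0.5000)
R[2][0] = 0.5000

0.500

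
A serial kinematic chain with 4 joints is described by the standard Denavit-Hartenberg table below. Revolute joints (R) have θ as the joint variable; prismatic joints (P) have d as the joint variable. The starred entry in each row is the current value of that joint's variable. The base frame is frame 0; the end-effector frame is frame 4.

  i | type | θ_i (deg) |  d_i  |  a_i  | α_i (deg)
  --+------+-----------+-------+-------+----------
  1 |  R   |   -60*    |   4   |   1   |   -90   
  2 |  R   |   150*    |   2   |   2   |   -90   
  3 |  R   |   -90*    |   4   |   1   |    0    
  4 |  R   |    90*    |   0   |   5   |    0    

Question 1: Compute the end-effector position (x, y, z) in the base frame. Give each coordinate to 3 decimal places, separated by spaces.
after link 1: o_1 = (0.5000, -0.8660, 4.0000)
after link 2: o_2 = (1.3660, 1.6340, 3.0000)
after link 3: o_3 = (1.2321, 3.8660, 6.4641)
after link 4: o_4 = (-0.9330, 7.6160, 3.9641)

-0.933 7.616 3.964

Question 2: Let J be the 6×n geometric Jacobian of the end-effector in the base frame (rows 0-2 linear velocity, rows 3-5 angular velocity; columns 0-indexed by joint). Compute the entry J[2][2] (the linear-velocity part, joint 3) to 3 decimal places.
-0.500

axis z_2 = (-0.2500,0.4330,0.8660); lever o_n−o_2 = (-2.2990,5.9821,0.9641)
cross product → J_v[:, 2] = (-4.7631,-1.7500,-0.5000)
J_ω[:, 2] = z_2
entry J[2][2] = -0.5000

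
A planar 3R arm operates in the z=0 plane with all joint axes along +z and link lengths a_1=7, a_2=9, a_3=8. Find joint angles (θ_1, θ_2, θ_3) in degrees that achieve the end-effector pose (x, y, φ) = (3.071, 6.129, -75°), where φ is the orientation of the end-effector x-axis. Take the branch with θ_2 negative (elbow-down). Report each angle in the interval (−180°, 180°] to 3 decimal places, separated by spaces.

wrist centre = target − a_3·(cos φ, sin φ) = (1.0004, 13.8564)
cos θ_2 = (193.0009−7²−9²)/(2·7·9) = 0.5000; θ_2 = -59.9995° (elbow-down)
β = atan2(13.8564,1.0004) = 85.8703°; ψ = atan2(-7.7942,11.5001) = -34.1275°
θ_1 = β − ψ = 119.9979°
θ_3 = φ − θ_1 − θ_2 = -134.9984° (wrapped to (-180°,180°])

119.998 -60.000 -134.998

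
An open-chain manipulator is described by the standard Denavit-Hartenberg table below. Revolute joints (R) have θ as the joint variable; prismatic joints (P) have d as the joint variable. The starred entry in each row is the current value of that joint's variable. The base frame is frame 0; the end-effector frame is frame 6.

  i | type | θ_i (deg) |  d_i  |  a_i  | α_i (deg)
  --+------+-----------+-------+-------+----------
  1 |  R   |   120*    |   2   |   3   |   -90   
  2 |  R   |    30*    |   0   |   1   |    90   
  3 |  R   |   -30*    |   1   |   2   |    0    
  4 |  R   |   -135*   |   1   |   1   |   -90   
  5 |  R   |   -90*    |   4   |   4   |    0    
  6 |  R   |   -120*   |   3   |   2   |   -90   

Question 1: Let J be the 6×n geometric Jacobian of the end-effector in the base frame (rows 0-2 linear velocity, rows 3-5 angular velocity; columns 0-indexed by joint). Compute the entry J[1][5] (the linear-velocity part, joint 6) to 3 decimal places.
1.345

axis z_5 = (0.7244,0.6771,-0.1294); lever o_n−o_5 = (1.3107,2.6288,-2.0908)
cross product → J_v[:, 5] = (-1.0754,1.3450,1.0170)
J_ω[:, 5] = z_5
entry J[1][5] = 1.3450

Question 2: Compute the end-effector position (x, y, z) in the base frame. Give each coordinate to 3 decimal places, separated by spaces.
1.534 12.487 3.705

after link 1: o_1 = (-1.5000, 2.5981, 2.0000)
after link 2: o_2 = (-1.9330, 3.3481, 1.5000)
after link 3: o_3 = (-2.0670, 5.5801, 1.5000)
after link 4: o_4 = (-1.6746, 5.4181, 2.8490)
after link 5: o_5 = (0.2232, 9.8585, 5.7955)
after link 6: o_6 = (1.5339, 12.4873, 3.7047)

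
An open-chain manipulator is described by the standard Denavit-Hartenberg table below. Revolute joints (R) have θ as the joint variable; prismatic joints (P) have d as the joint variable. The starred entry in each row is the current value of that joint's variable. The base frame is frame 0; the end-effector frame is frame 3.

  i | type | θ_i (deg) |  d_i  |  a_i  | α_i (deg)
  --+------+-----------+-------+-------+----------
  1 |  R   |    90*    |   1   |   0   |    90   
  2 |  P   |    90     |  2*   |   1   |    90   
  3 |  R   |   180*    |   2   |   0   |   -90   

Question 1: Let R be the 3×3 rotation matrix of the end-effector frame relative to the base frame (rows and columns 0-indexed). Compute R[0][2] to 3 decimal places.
End-effector z-axis (col 2 of R) = (-1.0000,0.0000,-0.0000)
R[0][2] = -1.0000

-1.000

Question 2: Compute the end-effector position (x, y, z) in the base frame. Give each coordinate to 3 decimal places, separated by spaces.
2.000 2.000 2.000

after link 1: o_1 = (0.0000, 0.0000, 1.0000)
after link 2: o_2 = (2.0000, -0.0000, 2.0000)
after link 3: o_3 = (2.0000, 2.0000, 2.0000)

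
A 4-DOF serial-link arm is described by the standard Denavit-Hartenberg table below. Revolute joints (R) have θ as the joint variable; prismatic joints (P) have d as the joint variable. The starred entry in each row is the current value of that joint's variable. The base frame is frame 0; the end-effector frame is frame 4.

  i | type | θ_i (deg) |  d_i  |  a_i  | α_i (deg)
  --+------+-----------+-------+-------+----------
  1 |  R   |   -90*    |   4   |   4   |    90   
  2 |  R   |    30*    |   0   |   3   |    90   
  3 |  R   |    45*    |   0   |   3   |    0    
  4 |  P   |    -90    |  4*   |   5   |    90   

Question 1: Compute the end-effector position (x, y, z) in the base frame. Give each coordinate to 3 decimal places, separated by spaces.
after link 1: o_1 = (0.0000, -4.0000, 4.0000)
after link 2: o_2 = (0.0000, -6.5981, 5.5000)
after link 3: o_3 = (-2.1213, -8.4352, 6.5607)
after link 4: o_4 = (1.4142, -13.4971, 4.8643)

1.414 -13.497 4.864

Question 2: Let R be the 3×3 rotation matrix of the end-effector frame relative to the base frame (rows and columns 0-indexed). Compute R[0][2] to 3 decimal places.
0.707

End-effector z-axis (col 2 of R) = (0.7071,0.6124,-0.3536)
R[0][2] = 0.7071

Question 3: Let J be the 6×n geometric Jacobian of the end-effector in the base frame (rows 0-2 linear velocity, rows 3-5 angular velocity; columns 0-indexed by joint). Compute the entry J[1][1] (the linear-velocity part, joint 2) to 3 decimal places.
0.864

axis z_1 = (-1.0000,-0.0000,0.0000); lever o_n−o_1 = (1.4142,-9.4971,0.8643)
cross product → J_v[:, 1] = (0.0000,0.8643,9.4971)
J_ω[:, 1] = z_1
entry J[1][1] = 0.8643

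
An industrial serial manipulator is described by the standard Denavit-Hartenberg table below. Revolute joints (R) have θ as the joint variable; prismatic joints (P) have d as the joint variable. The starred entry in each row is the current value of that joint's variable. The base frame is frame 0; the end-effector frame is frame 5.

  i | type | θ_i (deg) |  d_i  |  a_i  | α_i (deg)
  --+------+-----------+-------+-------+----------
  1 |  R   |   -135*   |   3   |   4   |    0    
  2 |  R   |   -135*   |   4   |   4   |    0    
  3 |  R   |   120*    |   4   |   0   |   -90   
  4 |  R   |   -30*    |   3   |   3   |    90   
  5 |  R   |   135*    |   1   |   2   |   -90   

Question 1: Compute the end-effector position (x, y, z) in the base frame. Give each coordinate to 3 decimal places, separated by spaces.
-1.378 -3.088 12.659

after link 1: o_1 = (-2.8284, -2.8284, 3.0000)
after link 2: o_2 = (-2.8284, 1.1716, 7.0000)
after link 3: o_3 = (-2.8284, 1.1716, 11.0000)
after link 4: o_4 = (-3.5784, -2.7255, 12.5000)
after link 5: o_5 = (-1.3776, -3.0879, 12.6589)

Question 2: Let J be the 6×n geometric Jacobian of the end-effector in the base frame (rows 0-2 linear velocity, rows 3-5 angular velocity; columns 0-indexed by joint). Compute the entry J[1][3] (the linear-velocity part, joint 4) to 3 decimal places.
axis z_3 = (0.5000,-0.8660,0.0000); lever o_n−o_3 = (1.4508,-4.2595,1.6589)
cross product → J_v[:, 3] = (-1.4367,-0.8295,-0.8733)
J_ω[:, 3] = z_3
entry J[1][3] = -0.8295

-0.829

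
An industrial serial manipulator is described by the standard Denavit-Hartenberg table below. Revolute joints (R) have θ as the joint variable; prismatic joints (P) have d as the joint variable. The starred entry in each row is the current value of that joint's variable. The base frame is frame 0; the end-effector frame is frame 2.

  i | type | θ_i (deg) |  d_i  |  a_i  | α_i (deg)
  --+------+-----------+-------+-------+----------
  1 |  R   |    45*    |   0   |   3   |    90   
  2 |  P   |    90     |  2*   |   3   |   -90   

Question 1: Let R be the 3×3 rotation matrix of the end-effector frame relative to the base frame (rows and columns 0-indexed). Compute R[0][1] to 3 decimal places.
-0.707

End-effector y-axis (col 1 of R) = (-0.7071,0.7071,-0.0000)
R[0][1] = -0.7071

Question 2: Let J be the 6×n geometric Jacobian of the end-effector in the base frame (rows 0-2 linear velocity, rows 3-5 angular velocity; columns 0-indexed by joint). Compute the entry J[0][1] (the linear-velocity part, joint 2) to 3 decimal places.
prismatic axis z_1 = (0.7071,-0.7071,0.0000)
J_v[:, 1] = z_1; J_ω[:, 1] = (0,0,0)
entry J[0][1] = 0.7071

0.707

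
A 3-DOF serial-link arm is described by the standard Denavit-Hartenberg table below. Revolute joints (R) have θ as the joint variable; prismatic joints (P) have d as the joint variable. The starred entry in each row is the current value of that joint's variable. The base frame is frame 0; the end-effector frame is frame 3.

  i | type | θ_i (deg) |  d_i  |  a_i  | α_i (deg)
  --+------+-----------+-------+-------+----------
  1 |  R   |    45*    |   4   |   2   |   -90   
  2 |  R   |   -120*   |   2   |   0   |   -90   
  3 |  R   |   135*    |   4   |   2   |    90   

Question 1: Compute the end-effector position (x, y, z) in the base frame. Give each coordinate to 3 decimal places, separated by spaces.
3.949 4.778 4.775

after link 1: o_1 = (1.4142, 1.4142, 4.0000)
after link 2: o_2 = (0.0000, 2.8284, 4.0000)
after link 3: o_3 = (3.9495, 4.7779, 4.7753)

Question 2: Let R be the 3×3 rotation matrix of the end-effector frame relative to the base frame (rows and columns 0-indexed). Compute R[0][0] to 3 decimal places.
End-effector x-axis (col 0 of R) = (0.7500,-0.2500,-0.6124)
R[0][0] = 0.7500

0.750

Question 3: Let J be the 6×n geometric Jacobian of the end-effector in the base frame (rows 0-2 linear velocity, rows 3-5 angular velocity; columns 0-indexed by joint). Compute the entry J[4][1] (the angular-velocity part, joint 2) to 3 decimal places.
0.707

axis z_1 = (-0.7071,0.7071,0.0000); lever o_n−o_1 = (2.5353,3.3637,0.7753)
cross product → J_v[:, 1] = (0.5482,0.5482,-4.1712)
J_ω[:, 1] = z_1
entry J[4][1] = 0.7071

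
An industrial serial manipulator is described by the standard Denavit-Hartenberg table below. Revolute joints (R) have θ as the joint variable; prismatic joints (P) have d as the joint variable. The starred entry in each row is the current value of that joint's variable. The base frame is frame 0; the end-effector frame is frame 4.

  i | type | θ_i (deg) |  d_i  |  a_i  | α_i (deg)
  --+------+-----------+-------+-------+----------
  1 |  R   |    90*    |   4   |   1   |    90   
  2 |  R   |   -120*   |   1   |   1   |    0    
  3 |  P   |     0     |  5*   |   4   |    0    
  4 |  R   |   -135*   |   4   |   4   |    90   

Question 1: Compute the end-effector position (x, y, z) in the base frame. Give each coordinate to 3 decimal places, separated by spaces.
after link 1: o_1 = (0.0000, 1.0000, 4.0000)
after link 2: o_2 = (1.0000, 0.5000, 3.1340)
after link 3: o_3 = (6.0000, -1.5000, -0.3301)
after link 4: o_4 = (10.0000, -2.5353, 3.5336)

10.000 -2.535 3.534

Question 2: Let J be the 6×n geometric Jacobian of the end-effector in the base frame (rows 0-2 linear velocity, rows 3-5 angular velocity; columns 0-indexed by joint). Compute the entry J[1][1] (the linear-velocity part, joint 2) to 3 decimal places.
0.466

axis z_1 = (1.0000,-0.0000,0.0000); lever o_n−o_1 = (10.0000,-3.5353,-0.4664)
cross product → J_v[:, 1] = (0.0000,0.4664,-3.5353)
J_ω[:, 1] = z_1
entry J[1][1] = 0.4664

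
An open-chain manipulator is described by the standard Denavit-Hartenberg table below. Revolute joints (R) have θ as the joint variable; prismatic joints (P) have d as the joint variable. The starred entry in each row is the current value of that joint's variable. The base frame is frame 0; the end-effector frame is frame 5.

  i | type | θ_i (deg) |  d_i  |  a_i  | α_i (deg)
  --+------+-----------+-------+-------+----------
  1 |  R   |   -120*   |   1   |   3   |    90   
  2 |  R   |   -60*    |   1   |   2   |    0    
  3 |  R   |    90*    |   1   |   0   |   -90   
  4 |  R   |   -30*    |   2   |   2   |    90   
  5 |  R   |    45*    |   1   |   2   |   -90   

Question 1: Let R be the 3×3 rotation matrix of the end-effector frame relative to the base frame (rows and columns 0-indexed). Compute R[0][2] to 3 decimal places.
End-effector z-axis (col 2 of R) = (0.7481,0.5887,0.3062)
R[0][2] = 0.7481

0.748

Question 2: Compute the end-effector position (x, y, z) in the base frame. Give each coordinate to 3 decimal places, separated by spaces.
-6.171 -1.542 3.453

after link 1: o_1 = (-1.5000, -2.5981, 1.0000)
after link 2: o_2 = (-2.8660, -2.9641, -0.7321)
after link 3: o_3 = (-3.7321, -2.4641, -0.7321)
after link 4: o_4 = (-4.8481, -2.3971, 1.8660)
after link 5: o_5 = (-6.1707, -1.5417, 3.4531)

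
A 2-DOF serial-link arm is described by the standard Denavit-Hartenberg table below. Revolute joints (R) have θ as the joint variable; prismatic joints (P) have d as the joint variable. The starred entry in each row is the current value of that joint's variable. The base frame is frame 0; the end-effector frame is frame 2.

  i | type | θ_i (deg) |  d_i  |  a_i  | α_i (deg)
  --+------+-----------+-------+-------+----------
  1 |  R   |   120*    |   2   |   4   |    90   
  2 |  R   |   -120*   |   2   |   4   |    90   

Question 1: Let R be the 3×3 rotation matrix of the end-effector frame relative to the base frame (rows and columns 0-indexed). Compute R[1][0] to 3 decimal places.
End-effector x-axis (col 0 of R) = (0.2500,-0.4330,-0.8660)
R[1][0] = -0.4330

-0.433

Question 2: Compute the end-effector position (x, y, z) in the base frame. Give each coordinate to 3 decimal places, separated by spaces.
after link 1: o_1 = (-2.0000, 3.4641, 2.0000)
after link 2: o_2 = (0.7321, 2.7321, -1.4641)

0.732 2.732 -1.464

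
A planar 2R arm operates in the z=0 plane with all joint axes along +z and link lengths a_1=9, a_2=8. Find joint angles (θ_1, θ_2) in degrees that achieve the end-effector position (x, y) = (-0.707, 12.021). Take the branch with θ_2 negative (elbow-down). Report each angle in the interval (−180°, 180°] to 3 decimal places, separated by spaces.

134.999 -89.998

cos θ_2 = (145.0043−9²−8²)/(2·9·8) = 0.0000; θ_2 = -89.9983° (elbow-down)
β = atan2(12.0210,-0.7070) = 93.3659°; ψ = atan2(-8.0000,9.0002) = -41.6328°
θ_1 = β − ψ = 134.9987°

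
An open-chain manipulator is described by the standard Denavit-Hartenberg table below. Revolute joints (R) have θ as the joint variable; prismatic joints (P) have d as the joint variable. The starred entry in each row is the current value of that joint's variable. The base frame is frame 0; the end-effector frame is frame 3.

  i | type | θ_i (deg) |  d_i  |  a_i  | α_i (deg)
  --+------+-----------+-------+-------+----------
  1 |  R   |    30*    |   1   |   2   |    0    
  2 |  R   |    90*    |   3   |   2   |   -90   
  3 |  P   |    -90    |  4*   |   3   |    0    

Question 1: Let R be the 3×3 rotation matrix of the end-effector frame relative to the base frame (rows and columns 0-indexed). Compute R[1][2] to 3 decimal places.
End-effector z-axis (col 2 of R) = (-0.8660,-0.5000,0.0000)
R[1][2] = -0.5000

-0.500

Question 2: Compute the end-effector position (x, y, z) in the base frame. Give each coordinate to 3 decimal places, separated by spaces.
-2.732 0.732 7.000

after link 1: o_1 = (1.7321, 1.0000, 1.0000)
after link 2: o_2 = (0.7321, 2.7321, 4.0000)
after link 3: o_3 = (-2.7321, 0.7321, 7.0000)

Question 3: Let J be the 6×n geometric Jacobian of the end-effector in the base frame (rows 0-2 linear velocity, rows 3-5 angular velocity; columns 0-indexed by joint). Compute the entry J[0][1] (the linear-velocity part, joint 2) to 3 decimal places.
0.268

axis z_1 = (0.0000,0.0000,1.0000); lever o_n−o_1 = (-4.4641,-0.2679,6.0000)
cross product → J_v[:, 1] = (0.2679,-4.4641,0.0000)
J_ω[:, 1] = z_1
entry J[0][1] = 0.2679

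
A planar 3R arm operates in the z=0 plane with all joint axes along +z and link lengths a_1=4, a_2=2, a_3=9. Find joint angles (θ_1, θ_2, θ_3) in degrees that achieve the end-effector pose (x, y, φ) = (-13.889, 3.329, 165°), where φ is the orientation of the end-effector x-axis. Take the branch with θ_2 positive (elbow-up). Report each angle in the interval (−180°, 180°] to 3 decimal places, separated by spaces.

wrist centre = target − a_3·(cos φ, sin φ) = (-5.1957, 0.9996)
cos θ_2 = (27.9942−4²−2²)/(2·4·2) = 0.4996; θ_2 = 60.0239° (elbow-up)
β = atan2(0.9996,-5.1957) = 169.1096°; ψ = atan2(1.7325,4.9993) = 19.1134°
θ_1 = β − ψ = 149.9961°
θ_3 = φ − θ_1 − θ_2 = -45.0200° (wrapped to (-180°,180°])

149.996 60.024 -45.020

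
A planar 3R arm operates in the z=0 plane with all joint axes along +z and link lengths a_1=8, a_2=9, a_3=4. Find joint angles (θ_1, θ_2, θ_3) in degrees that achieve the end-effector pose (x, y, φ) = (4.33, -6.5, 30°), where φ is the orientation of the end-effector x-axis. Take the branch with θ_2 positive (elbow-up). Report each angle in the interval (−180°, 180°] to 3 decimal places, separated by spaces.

-150.001 120.000 60.001

wrist centre = target − a_3·(cos φ, sin φ) = (0.8659, -8.5000)
cos θ_2 = (72.9998−8²−9²)/(2·8·9) = -0.5000; θ_2 = 120.0001° (elbow-up)
β = atan2(-8.5000,0.8659) = -84.1833°; ψ = atan2(7.7942,3.5000) = 65.8176°
θ_1 = β − ψ = -150.0009°
θ_3 = φ − θ_1 − θ_2 = 60.0008° (wrapped to (-180°,180°])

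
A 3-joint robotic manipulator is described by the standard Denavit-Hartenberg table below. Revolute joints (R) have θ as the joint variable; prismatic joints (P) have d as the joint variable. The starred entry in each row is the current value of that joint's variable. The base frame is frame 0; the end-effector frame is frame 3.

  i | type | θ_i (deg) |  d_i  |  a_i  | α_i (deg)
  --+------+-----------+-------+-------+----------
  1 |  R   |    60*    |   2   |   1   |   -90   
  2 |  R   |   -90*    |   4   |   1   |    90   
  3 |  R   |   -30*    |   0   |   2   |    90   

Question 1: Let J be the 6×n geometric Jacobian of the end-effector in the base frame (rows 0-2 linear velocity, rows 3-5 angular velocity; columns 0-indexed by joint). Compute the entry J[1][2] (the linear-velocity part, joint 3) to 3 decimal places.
0.866

axis z_2 = (-0.5000,-0.8660,0.0000); lever o_n−o_2 = (0.8660,-0.5000,1.7321)
cross product → J_v[:, 2] = (-1.5000,0.8660,1.0000)
J_ω[:, 2] = z_2
entry J[1][2] = 0.8660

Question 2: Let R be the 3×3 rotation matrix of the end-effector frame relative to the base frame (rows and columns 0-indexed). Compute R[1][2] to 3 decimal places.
-0.433

End-effector z-axis (col 2 of R) = (0.7500,-0.4330,-0.5000)
R[1][2] = -0.4330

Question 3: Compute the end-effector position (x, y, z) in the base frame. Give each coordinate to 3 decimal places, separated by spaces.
after link 1: o_1 = (0.5000, 0.8660, 2.0000)
after link 2: o_2 = (-2.9641, 2.8660, 3.0000)
after link 3: o_3 = (-2.0981, 2.3660, 4.7321)

-2.098 2.366 4.732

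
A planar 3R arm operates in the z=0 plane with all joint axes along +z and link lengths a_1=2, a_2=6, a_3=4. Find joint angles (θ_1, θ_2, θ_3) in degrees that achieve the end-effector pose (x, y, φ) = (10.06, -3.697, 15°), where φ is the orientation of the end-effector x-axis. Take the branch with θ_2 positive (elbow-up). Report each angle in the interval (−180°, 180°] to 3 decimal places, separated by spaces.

wrist centre = target − a_3·(cos φ, sin φ) = (6.1963, -4.7323)
cos θ_2 = (60.7885−2²−6²)/(2·2·6) = 0.8662; θ_2 = 29.9813° (elbow-up)
β = atan2(-4.7323,6.1963) = -37.3699°; ψ = atan2(2.9983,7.1971) = 22.6164°
θ_1 = β − ψ = -59.9864°
θ_3 = φ − θ_1 − θ_2 = 45.0051° (wrapped to (-180°,180°])

-59.986 29.981 45.005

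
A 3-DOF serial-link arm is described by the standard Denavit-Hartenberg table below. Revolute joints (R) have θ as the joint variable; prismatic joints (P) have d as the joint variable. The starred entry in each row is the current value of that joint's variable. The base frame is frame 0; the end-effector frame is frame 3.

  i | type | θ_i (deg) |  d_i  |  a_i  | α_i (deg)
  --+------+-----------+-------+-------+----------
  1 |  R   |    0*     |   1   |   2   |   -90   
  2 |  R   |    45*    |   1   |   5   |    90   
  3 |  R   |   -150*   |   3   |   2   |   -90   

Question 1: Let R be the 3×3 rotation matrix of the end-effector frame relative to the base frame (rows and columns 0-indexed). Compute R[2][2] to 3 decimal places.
-0.354

End-effector z-axis (col 2 of R) = (0.3536,-0.8660,-0.3536)
R[2][2] = -0.3536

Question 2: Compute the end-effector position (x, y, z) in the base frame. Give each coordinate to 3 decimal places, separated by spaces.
after link 1: o_1 = (2.0000, 0.0000, 1.0000)
after link 2: o_2 = (5.5355, 1.0000, -2.5355)
after link 3: o_3 = (6.4321, 0.0000, 0.8105)

6.432 0.000 0.811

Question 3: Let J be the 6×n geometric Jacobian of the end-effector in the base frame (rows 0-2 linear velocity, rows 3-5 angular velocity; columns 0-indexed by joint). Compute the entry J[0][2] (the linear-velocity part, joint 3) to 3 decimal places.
axis z_2 = (0.7071,0.0000,0.7071); lever o_n−o_2 = (0.8966,-1.0000,3.3461)
cross product → J_v[:, 2] = (0.7071,-1.7321,-0.7071)
J_ω[:, 2] = z_2
entry J[0][2] = 0.7071

0.707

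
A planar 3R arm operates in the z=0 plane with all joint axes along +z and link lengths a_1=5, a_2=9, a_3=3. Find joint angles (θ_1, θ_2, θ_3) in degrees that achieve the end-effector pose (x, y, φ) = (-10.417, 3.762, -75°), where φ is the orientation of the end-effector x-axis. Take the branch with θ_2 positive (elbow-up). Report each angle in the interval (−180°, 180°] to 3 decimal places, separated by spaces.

120.003 44.994 120.003

wrist centre = target − a_3·(cos φ, sin φ) = (-11.1935, 6.6598)
cos θ_2 = (169.6461−5²−9²)/(2·5·9) = 0.7072; θ_2 = 44.9941° (elbow-up)
β = atan2(6.6598,-11.1935) = 149.2486°; ψ = atan2(6.3633,11.3646) = 29.2455°
θ_1 = β − ψ = 120.0031°
θ_3 = φ − θ_1 − θ_2 = 120.0027° (wrapped to (-180°,180°])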